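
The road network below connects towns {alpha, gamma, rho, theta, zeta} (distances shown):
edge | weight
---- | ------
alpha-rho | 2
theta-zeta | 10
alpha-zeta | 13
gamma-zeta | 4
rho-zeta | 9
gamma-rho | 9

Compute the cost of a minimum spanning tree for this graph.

25

Sort edges by weight, then run Kruskal:
alpha-rho (2): add — endpoints in different components.
gamma-zeta (4): add — endpoints in different components.
gamma-rho (9): add — endpoints in different components.
rho-zeta (9): skip — rho and zeta already connected.
theta-zeta (10): add — endpoints in different components.
MST edges: alpha-rho, gamma-zeta, gamma-rho, theta-zeta; total weight 2+4+9+10 = 25.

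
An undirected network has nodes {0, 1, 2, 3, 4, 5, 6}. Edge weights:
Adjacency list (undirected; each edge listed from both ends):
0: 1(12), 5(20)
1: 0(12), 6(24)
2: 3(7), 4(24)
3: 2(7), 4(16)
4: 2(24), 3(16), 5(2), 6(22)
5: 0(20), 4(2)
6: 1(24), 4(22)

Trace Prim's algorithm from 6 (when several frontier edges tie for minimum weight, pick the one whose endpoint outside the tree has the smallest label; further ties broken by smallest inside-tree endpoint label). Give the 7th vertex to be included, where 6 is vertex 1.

1

Grow the tree from 6 using Prim:
Step 1: frontier [4—6 22, 1—6 24] → take 4—6 (22); add 4.
Step 2: frontier [4—5 2, 3—4 16, 2—4 24, 1—6 24] → take 4—5 (2); add 5.
Step 3: frontier [3—4 16, 2—4 24, 0—5 20, 1—6 24] → take 3—4 (16); add 3.
Step 4: frontier [2—3 7, 2—4 24, 0—5 20, 1—6 24] → take 2—3 (7); add 2.
Step 5: frontier [0—5 20, 1—6 24] → take 0—5 (20); add 0.
Step 6: frontier [0—1 12, 1—6 24] → take 0—1 (12); add 1.
Vertex order: 6, 4, 5, 3, 2, 0, 1. The 7th vertex is 1.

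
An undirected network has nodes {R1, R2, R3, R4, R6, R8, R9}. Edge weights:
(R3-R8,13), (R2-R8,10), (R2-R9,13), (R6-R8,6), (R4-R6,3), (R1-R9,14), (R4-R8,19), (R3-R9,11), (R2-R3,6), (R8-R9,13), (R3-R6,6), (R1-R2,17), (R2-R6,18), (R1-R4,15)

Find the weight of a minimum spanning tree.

Grow the tree from R1 using Prim:
Step 1: frontier [R1-R9 14, R1-R4 15, R1-R2 17] → take R1-R9 (14); add R9.
Step 2: frontier [R1-R4 15, R1-R2 17, R3-R9 11, R2-R9 13, R8-R9 13] → take R3-R9 (11); add R3.
Step 3: frontier [R1-R4 15, R1-R2 17, R2-R3 6, R3-R6 6, R3-R8 13, R2-R9 13, R8-R9 13] → take R2-R3 (6); add R2.
Step 4: frontier [R1-R4 15, R2-R8 10, R2-R6 18, R3-R6 6, R3-R8 13, R8-R9 13] → take R3-R6 (6); add R6.
Step 5: frontier [R1-R4 15, R2-R8 10, R3-R8 13, R4-R6 3, R6-R8 6, R8-R9 13] → take R4-R6 (3); add R4.
Step 6: frontier [R2-R8 10, R3-R8 13, R4-R8 19, R6-R8 6, R8-R9 13] → take R6-R8 (6); add R8.
MST edges: R1-R9, R3-R9, R2-R3, R3-R6, R4-R6, R6-R8; total weight 14+11+6+6+3+6 = 46.

46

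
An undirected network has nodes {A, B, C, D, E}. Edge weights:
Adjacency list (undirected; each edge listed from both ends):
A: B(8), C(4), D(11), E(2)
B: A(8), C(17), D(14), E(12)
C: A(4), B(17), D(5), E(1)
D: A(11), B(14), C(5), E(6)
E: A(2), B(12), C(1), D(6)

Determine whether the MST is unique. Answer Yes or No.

Sort edges by weight, then run Kruskal:
C-E (1): add — endpoints in different components.
A-E (2): add — endpoints in different components.
A-C (4): skip — A and C already connected.
C-D (5): add — endpoints in different components.
D-E (6): skip — D and E already connected.
A-B (8): add — endpoints in different components.
Every non-tree edge has weight strictly greater than the heaviest edge on the tree path between its endpoints, so the MST is unique.

Yes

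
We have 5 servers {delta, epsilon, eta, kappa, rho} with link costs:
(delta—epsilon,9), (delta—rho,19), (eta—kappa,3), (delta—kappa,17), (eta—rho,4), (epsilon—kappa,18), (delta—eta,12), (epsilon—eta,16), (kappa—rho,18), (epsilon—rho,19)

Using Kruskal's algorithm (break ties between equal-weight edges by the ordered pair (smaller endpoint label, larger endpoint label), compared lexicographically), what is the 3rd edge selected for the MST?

delta-epsilon

Kruskal: consider edges lightest-first.
eta—kappa (3): add — endpoints in different components.
eta—rho (4): add — endpoints in different components.
delta—epsilon (9): add — endpoints in different components.
delta—eta (12): add — endpoints in different components.
The 3rd edge added is delta—epsilon.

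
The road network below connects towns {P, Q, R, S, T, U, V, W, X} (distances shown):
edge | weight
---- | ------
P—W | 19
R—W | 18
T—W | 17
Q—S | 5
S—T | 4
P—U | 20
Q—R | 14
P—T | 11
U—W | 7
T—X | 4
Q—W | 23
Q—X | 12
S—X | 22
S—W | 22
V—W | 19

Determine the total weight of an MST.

Kruskal's algorithm — process edges by increasing weight (ties by edge label):
S—T (4): add — endpoints in different components.
T—X (4): add — endpoints in different components.
Q—S (5): add — endpoints in different components.
U—W (7): add — endpoints in different components.
P—T (11): add — endpoints in different components.
Q—X (12): skip — Q and X already connected.
Q—R (14): add — endpoints in different components.
T—W (17): add — endpoints in different components.
R—W (18): skip — R and W already connected.
P—W (19): skip — P and W already connected.
V—W (19): add — endpoints in different components.
MST edges: S—T, T—X, Q—S, U—W, P—T, Q—R, T—W, V—W; total weight 4+4+5+7+11+14+17+19 = 81.

81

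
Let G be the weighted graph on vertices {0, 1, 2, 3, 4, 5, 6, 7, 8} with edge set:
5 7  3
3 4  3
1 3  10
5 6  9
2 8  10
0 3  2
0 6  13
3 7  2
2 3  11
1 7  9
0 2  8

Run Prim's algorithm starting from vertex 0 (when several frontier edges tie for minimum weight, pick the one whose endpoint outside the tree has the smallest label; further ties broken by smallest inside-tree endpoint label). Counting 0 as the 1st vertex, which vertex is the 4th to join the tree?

4

Prim, starting at 0.
Step 1: cheapest edge leaving the tree is 0 3 (2); add 3.
Step 2: cheapest edge leaving the tree is 3 7 (2); add 7.
Step 3: cheapest edge leaving the tree is 3 4 (3); add 4.
Step 4: cheapest edge leaving the tree is 5 7 (3); add 5.
Step 5: cheapest edge leaving the tree is 0 2 (8); add 2.
Step 6: cheapest edge leaving the tree is 1 7 (9); add 1.
Step 7: cheapest edge leaving the tree is 5 6 (9); add 6.
Step 8: cheapest edge leaving the tree is 2 8 (10); add 8.
Vertex order: 0, 3, 7, 4, 5, 2, 1, 6, 8. The 4th vertex is 4.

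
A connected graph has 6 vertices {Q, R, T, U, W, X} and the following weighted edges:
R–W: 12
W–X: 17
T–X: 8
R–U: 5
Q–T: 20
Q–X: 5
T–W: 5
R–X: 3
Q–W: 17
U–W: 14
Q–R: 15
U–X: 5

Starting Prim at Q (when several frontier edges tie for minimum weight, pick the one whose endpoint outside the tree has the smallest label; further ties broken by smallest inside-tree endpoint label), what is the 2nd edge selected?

Grow the tree from Q using Prim:
Step 1: frontier [Q–X 5, Q–R 15, Q–W 17, Q–T 20] → take Q–X (5); add X.
Step 2: frontier [Q–R 15, Q–W 17, Q–T 20, R–X 3, U–X 5, T–X 8, W–X 17] → take R–X (3); add R.
Step 3: frontier [Q–W 17, Q–T 20, R–U 5, R–W 12, U–X 5, T–X 8, W–X 17] → take R–U (5); add U.
Step 4: frontier [Q–W 17, Q–T 20, R–W 12, U–W 14, T–X 8, W–X 17] → take T–X (8); add T.
Step 5: frontier [Q–W 17, R–W 12, T–W 5, U–W 14, W–X 17] → take T–W (5); add W.
The 2nd edge added is R–X.

R-X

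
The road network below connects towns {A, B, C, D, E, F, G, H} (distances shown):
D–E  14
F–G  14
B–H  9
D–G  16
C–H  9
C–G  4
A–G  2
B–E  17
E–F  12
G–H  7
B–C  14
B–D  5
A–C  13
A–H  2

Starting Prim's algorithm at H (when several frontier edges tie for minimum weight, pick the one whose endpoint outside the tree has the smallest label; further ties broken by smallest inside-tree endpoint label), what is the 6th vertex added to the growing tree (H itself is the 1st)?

D

Prim, starting at H.
Step 1: cheapest edge leaving the tree is A–H (2); add A.
Step 2: cheapest edge leaving the tree is A–G (2); add G.
Step 3: cheapest edge leaving the tree is C–G (4); add C.
Step 4: cheapest edge leaving the tree is B–H (9); add B.
Step 5: cheapest edge leaving the tree is B–D (5); add D.
Step 6: cheapest edge leaving the tree is D–E (14); add E.
Step 7: cheapest edge leaving the tree is E–F (12); add F.
Vertex order: H, A, G, C, B, D, E, F. The 6th vertex is D.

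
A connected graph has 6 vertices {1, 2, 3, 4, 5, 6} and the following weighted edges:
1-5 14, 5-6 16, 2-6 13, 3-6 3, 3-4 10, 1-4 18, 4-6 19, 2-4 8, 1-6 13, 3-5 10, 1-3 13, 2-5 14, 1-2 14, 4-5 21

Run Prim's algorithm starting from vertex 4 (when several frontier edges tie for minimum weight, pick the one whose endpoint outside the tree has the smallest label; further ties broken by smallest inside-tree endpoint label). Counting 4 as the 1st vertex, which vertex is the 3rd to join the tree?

Grow the tree from 4 using Prim:
Step 1: frontier [2-4 8, 3-4 10, 1-4 18, 4-6 19, 4-5 21] → take 2-4 (8); add 2.
Step 2: frontier [2-6 13, 1-2 14, 2-5 14, 3-4 10, 1-4 18, 4-6 19, 4-5 21] → take 3-4 (10); add 3.
Step 3: frontier [2-6 13, 1-2 14, 2-5 14, 3-6 3, 3-5 10, 1-3 13, 1-4 18, 4-6 19, 4-5 21] → take 3-6 (3); add 6.
Step 4: frontier [1-2 14, 2-5 14, 3-5 10, 1-3 13, 1-4 18, 4-5 21, 1-6 13, 5-6 16] → take 3-5 (10); add 5.
Step 5: frontier [1-2 14, 1-3 13, 1-4 18, 1-5 14, 1-6 13] → take 1-3 (13); add 1.
Vertex order: 4, 2, 3, 6, 5, 1. The 3rd vertex is 3.

3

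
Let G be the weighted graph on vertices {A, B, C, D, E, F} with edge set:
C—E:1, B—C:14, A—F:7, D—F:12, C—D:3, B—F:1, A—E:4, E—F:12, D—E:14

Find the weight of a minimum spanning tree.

16

Grow the tree from A using Prim:
Step 1: frontier [A—E 4, A—F 7] → take A—E (4); add E.
Step 2: frontier [A—F 7, C—E 1, E—F 12, D—E 14] → take C—E (1); add C.
Step 3: frontier [A—F 7, C—D 3, B—C 14, E—F 12, D—E 14] → take C—D (3); add D.
Step 4: frontier [A—F 7, B—C 14, D—F 12, E—F 12] → take A—F (7); add F.
Step 5: frontier [B—C 14, B—F 1] → take B—F (1); add B.
MST edges: A—E, C—E, C—D, A—F, B—F; total weight 4+1+3+7+1 = 16.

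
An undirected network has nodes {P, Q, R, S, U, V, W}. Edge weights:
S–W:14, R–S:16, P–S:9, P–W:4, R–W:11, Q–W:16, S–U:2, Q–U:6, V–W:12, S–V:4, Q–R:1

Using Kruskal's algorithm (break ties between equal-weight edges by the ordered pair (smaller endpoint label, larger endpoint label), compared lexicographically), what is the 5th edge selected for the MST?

Kruskal: consider edges lightest-first.
Q–R (1): add. Components now {Q,R} {S} {W} {P} {V} {U}
S–U (2): add. Components now {Q,R} {S,U} {W} {P} {V}
P–W (4): add. Components now {Q,R} {S,U} {P,W} {V}
S–V (4): add. Components now {Q,R} {S,U,V} {P,W}
Q–U (6): add. Components now {Q,R,S,U,V} {P,W}
P–S (9): add. Components now {P,Q,R,S,U,V,W}
The 5th edge added is Q–U.

Q-U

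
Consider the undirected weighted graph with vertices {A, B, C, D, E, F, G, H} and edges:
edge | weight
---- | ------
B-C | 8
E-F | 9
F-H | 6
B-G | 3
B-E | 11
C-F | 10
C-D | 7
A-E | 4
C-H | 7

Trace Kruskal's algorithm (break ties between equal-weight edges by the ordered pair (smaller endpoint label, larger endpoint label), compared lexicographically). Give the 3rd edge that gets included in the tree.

Kruskal's algorithm — process edges by increasing weight (ties by edge label):
B-G (3): add — endpoints in different components.
A-E (4): add — endpoints in different components.
F-H (6): add — endpoints in different components.
C-D (7): add — endpoints in different components.
C-H (7): add — endpoints in different components.
B-C (8): add — endpoints in different components.
E-F (9): add — endpoints in different components.
The 3rd edge added is F-H.

F-H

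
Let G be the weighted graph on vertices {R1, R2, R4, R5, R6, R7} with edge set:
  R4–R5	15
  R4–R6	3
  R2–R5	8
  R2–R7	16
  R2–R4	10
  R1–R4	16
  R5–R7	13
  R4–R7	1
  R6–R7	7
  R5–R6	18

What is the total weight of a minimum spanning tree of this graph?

Grow the tree from R5 using Prim:
Step 1: frontier [R2–R5 8, R5–R7 13, R4–R5 15, R5–R6 18] → take R2–R5 (8); add R2.
Step 2: frontier [R2–R4 10, R2–R7 16, R5–R7 13, R4–R5 15, R5–R6 18] → take R2–R4 (10); add R4.
Step 3: frontier [R2–R7 16, R4–R7 1, R4–R6 3, R1–R4 16, R5–R7 13, R5–R6 18] → take R4–R7 (1); add R7.
Step 4: frontier [R4–R6 3, R1–R4 16, R5–R6 18, R6–R7 7] → take R4–R6 (3); add R6.
Step 5: frontier [R1–R4 16] → take R1–R4 (16); add R1.
MST edges: R2–R5, R2–R4, R4–R7, R4–R6, R1–R4; total weight 8+10+1+3+16 = 38.

38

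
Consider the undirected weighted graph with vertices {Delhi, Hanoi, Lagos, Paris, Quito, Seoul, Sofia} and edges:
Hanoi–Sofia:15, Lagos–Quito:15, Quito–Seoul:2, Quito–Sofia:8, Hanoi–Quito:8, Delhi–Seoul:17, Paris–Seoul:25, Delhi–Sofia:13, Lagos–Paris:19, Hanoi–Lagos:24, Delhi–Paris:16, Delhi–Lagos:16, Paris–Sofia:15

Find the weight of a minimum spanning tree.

Sort edges by weight, then run Kruskal:
Quito–Seoul (2): add — endpoints in different components.
Hanoi–Quito (8): add — endpoints in different components.
Quito–Sofia (8): add — endpoints in different components.
Delhi–Sofia (13): add — endpoints in different components.
Hanoi–Sofia (15): skip — Sofia and Hanoi already connected.
Lagos–Quito (15): add — endpoints in different components.
Paris–Sofia (15): add — endpoints in different components.
MST edges: Quito–Seoul, Hanoi–Quito, Quito–Sofia, Delhi–Sofia, Lagos–Quito, Paris–Sofia; total weight 2+8+8+13+15+15 = 61.

61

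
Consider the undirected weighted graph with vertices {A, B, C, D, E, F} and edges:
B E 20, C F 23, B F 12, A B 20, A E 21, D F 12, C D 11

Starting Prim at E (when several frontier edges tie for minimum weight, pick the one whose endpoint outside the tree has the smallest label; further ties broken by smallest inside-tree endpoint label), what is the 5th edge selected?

A-B

Prim's algorithm from E:
Step 1: frontier [B E 20, A E 21] → take B E (20); add B.
Step 2: frontier [B F 12, A B 20, A E 21] → take B F (12); add F.
Step 3: frontier [A B 20, A E 21, D F 12, C F 23] → take D F (12); add D.
Step 4: frontier [A B 20, C D 11, A E 21, C F 23] → take C D (11); add C.
Step 5: frontier [A B 20, A E 21] → take A B (20); add A.
The 5th edge added is A B.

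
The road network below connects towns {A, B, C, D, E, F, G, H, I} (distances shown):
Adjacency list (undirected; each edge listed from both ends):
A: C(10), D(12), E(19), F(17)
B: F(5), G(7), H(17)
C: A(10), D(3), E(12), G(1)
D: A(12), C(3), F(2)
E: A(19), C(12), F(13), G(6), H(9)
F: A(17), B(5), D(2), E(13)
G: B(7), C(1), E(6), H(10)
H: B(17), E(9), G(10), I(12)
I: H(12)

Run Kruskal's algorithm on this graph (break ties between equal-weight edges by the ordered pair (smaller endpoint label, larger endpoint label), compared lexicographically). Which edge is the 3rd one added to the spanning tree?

Sort edges by weight, then run Kruskal:
C—G (1): add — endpoints in different components.
D—F (2): add — endpoints in different components.
C—D (3): add — endpoints in different components.
B—F (5): add — endpoints in different components.
E—G (6): add — endpoints in different components.
B—G (7): skip — B and G already connected.
E—H (9): add — endpoints in different components.
A—C (10): add — endpoints in different components.
G—H (10): skip — G and H already connected.
A—D (12): skip — A and D already connected.
C—E (12): skip — C and E already connected.
H—I (12): add — endpoints in different components.
The 3rd edge added is C—D.

C-D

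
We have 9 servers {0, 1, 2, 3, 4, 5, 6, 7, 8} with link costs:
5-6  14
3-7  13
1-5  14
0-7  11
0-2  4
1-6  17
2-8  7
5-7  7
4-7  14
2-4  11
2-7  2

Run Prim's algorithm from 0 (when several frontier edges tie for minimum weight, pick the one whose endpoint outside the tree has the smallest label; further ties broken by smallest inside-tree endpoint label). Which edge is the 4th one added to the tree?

Prim, starting at 0.
Step 1: cheapest edge leaving the tree is 0-2 (4); add 2.
Step 2: cheapest edge leaving the tree is 2-7 (2); add 7.
Step 3: cheapest edge leaving the tree is 5-7 (7); add 5.
Step 4: cheapest edge leaving the tree is 2-8 (7); add 8.
Step 5: cheapest edge leaving the tree is 2-4 (11); add 4.
Step 6: cheapest edge leaving the tree is 3-7 (13); add 3.
Step 7: cheapest edge leaving the tree is 1-5 (14); add 1.
Step 8: cheapest edge leaving the tree is 5-6 (14); add 6.
The 4th edge added is 2-8.

2-8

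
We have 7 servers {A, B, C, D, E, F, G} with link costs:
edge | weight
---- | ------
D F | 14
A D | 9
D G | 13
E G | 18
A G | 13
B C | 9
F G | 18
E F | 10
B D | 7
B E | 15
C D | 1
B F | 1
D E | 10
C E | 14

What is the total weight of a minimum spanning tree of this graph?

41

Kruskal: consider edges lightest-first.
B F (1): add. Components now {A} {B,F} {C} {D} {E} {G}
C D (1): add. Components now {A} {B,F} {C,D} {E} {G}
B D (7): add. Components now {A} {B,C,D,F} {E} {G}
A D (9): add. Components now {A,B,C,D,F} {E} {G}
B C (9): skip — B and C already connected.
D E (10): add. Components now {A,B,C,D,E,F} {G}
E F (10): skip — E and F already connected.
A G (13): add. Components now {A,B,C,D,E,F,G}
MST edges: B F, C D, B D, A D, D E, A G; total weight 1+1+7+9+10+13 = 41.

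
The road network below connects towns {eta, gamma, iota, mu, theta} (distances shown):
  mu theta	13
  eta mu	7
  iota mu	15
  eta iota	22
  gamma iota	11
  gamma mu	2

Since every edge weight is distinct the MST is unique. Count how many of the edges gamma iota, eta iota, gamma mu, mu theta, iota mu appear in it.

3

Kruskal: consider edges lightest-first.
gamma mu (2): add. Components now {iota} {eta} {gamma,mu} {theta}
eta mu (7): add. Components now {iota} {eta,gamma,mu} {theta}
gamma iota (11): add. Components now {eta,gamma,iota,mu} {theta}
mu theta (13): add. Components now {eta,gamma,iota,mu,theta}
MST edge set: {gamma mu, eta mu, gamma iota, mu theta}.
Of the listed edges, {gamma iota, gamma mu, mu theta} are in the MST → 3.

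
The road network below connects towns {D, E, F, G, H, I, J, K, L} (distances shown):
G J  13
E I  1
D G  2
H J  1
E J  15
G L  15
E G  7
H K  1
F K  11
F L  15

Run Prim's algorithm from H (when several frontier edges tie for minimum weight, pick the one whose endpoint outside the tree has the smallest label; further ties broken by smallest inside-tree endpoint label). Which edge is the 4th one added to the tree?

G-J

Prim's algorithm from H:
Step 1: frontier [H J 1, H K 1] → take H J (1); add J.
Step 2: frontier [H K 1, G J 13, E J 15] → take H K (1); add K.
Step 3: frontier [G J 13, E J 15, F K 11] → take F K (11); add F.
Step 4: frontier [F L 15, G J 13, E J 15] → take G J (13); add G.
Step 5: frontier [F L 15, D G 2, E G 7, G L 15, E J 15] → take D G (2); add D.
Step 6: frontier [F L 15, E G 7, G L 15, E J 15] → take E G (7); add E.
Step 7: frontier [E I 1, F L 15, G L 15] → take E I (1); add I.
Step 8: frontier [F L 15, G L 15] → take F L (15); add L.
The 4th edge added is G J.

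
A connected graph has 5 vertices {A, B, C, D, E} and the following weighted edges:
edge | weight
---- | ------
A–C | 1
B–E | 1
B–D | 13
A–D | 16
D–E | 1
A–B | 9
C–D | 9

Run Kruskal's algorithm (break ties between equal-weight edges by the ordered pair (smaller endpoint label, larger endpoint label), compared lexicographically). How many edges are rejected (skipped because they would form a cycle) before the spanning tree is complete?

0

Kruskal: consider edges lightest-first.
A–C (1): add — endpoints in different components.
B–E (1): add — endpoints in different components.
D–E (1): add — endpoints in different components.
A–B (9): add — endpoints in different components.
Edges rejected before the tree was complete: 0.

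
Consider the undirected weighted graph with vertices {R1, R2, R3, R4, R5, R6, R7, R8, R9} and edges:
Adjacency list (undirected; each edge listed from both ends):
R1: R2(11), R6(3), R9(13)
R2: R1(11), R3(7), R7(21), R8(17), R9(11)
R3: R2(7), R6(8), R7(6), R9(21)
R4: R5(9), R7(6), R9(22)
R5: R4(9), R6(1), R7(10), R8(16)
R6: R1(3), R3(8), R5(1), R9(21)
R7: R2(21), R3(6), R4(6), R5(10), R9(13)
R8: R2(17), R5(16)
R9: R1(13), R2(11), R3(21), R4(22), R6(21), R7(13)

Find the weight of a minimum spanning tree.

58

Kruskal: consider edges lightest-first.
R5–R6 (1): add — endpoints in different components.
R1–R6 (3): add — endpoints in different components.
R3–R7 (6): add — endpoints in different components.
R4–R7 (6): add — endpoints in different components.
R2–R3 (7): add — endpoints in different components.
R3–R6 (8): add — endpoints in different components.
R4–R5 (9): skip — R4 and R5 already connected.
R5–R7 (10): skip — R7 and R5 already connected.
R1–R2 (11): skip — R1 and R2 already connected.
R2–R9 (11): add — endpoints in different components.
R1–R9 (13): skip — R9 and R1 already connected.
R7–R9 (13): skip — R9 and R7 already connected.
R5–R8 (16): add — endpoints in different components.
MST edges: R5–R6, R1–R6, R3–R7, R4–R7, R2–R3, R3–R6, R2–R9, R5–R8; total weight 1+3+6+6+7+8+11+16 = 58.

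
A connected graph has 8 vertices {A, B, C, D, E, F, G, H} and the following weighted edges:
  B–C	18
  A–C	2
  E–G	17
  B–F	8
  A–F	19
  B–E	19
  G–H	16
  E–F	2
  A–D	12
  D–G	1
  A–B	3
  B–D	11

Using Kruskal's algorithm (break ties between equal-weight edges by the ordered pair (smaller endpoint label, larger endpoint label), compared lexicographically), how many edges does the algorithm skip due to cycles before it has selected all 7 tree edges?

1

Sort edges by weight, then run Kruskal:
D–G (1): add — endpoints in different components.
A–C (2): add — endpoints in different components.
E–F (2): add — endpoints in different components.
A–B (3): add — endpoints in different components.
B–F (8): add — endpoints in different components.
B–D (11): add — endpoints in different components.
A–D (12): skip — A and D already connected.
G–H (16): add — endpoints in different components.
Edges rejected before the tree was complete: 1.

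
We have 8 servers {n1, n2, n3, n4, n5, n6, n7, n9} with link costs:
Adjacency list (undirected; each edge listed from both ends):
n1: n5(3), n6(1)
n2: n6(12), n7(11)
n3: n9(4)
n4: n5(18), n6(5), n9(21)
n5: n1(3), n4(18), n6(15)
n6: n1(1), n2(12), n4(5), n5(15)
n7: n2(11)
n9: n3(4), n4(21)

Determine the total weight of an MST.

Prim, starting at n7.
Step 1: frontier [n2–n7 11] → take n2–n7 (11); add n2.
Step 2: frontier [n2–n6 12] → take n2–n6 (12); add n6.
Step 3: frontier [n1–n6 1, n4–n6 5, n5–n6 15] → take n1–n6 (1); add n1.
Step 4: frontier [n1–n5 3, n4–n6 5, n5–n6 15] → take n1–n5 (3); add n5.
Step 5: frontier [n4–n5 18, n4–n6 5] → take n4–n6 (5); add n4.
Step 6: frontier [n4–n9 21] → take n4–n9 (21); add n9.
Step 7: frontier [n3–n9 4] → take n3–n9 (4); add n3.
MST edges: n2–n7, n2–n6, n1–n6, n1–n5, n4–n6, n4–n9, n3–n9; total weight 11+12+1+3+5+21+4 = 57.

57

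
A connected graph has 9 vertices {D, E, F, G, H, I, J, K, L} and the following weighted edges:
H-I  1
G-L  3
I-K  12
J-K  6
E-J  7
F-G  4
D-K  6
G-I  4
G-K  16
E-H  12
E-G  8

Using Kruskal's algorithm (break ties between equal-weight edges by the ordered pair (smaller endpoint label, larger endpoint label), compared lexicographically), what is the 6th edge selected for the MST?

Kruskal: consider edges lightest-first.
H-I (1): add — endpoints in different components.
G-L (3): add — endpoints in different components.
F-G (4): add — endpoints in different components.
G-I (4): add — endpoints in different components.
D-K (6): add — endpoints in different components.
J-K (6): add — endpoints in different components.
E-J (7): add — endpoints in different components.
E-G (8): add — endpoints in different components.
The 6th edge added is J-K.

J-K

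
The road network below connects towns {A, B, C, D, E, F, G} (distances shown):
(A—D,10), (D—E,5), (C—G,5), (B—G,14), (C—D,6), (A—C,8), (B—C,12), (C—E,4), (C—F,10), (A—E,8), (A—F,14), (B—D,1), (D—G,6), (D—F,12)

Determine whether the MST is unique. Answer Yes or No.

No

Sort edges by weight, then run Kruskal:
B—D (1): add. Components now {A} {B,D} {C} {E} {F} {G}
C—E (4): add. Components now {A} {B,D} {C,E} {F} {G}
C—G (5): add. Components now {A} {B,D} {C,E,G} {F}
D—E (5): add. Components now {A} {B,C,D,E,G} {F}
C—D (6): skip — C and D already connected.
D—G (6): skip — D and G already connected.
A—C (8): add. Components now {A,B,C,D,E,G} {F}
A—E (8): skip — A and E already connected.
A—D (10): skip — A and D already connected.
C—F (10): add. Components now {A,B,C,D,E,F,G}
Non-tree edge A—E has weight 8, equal to the heaviest edge on its tree cycle — swapping gives another MST of the same weight. Not unique.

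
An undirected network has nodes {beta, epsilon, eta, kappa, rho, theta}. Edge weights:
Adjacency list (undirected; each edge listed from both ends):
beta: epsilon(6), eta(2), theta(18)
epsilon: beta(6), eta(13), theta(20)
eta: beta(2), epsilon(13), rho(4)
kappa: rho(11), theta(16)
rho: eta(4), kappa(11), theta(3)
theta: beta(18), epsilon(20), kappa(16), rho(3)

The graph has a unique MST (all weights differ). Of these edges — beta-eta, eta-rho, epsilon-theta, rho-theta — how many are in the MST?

Kruskal: consider edges lightest-first.
beta-eta (2): add. Components now {beta,eta} {kappa} {epsilon} {rho} {theta}
rho-theta (3): add. Components now {beta,eta} {kappa} {epsilon} {rho,theta}
eta-rho (4): add. Components now {beta,eta,rho,theta} {kappa} {epsilon}
beta-epsilon (6): add. Components now {beta,epsilon,eta,rho,theta} {kappa}
kappa-rho (11): add. Components now {beta,epsilon,eta,kappa,rho,theta}
MST edge set: {beta-eta, rho-theta, eta-rho, beta-epsilon, kappa-rho}.
Of the listed edges, {beta-eta, eta-rho, rho-theta} are in the MST → 3.

3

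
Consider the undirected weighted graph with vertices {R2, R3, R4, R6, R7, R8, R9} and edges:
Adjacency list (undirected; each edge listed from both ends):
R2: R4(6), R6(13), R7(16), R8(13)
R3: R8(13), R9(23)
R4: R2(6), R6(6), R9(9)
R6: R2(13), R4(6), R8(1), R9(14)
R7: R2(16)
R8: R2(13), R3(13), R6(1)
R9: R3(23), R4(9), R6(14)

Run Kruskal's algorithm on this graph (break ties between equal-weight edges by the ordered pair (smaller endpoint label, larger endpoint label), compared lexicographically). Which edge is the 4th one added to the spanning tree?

R4-R9

Kruskal's algorithm — process edges by increasing weight (ties by edge label):
R6 R8 (1): add — endpoints in different components.
R2 R4 (6): add — endpoints in different components.
R4 R6 (6): add — endpoints in different components.
R4 R9 (9): add — endpoints in different components.
R2 R6 (13): skip — R6 and R2 already connected.
R2 R8 (13): skip — R8 and R2 already connected.
R3 R8 (13): add — endpoints in different components.
R6 R9 (14): skip — R9 and R6 already connected.
R2 R7 (16): add — endpoints in different components.
The 4th edge added is R4 R9.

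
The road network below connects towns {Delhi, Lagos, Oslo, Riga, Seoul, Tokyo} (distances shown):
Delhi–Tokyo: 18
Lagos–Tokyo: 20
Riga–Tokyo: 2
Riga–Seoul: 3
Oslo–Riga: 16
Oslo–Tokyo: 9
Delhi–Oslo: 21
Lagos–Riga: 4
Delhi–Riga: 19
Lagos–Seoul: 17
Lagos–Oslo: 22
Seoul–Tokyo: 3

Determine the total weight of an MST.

36

Grow the tree from Tokyo using Prim:
Step 1: frontier [Riga–Tokyo 2, Seoul–Tokyo 3, Oslo–Tokyo 9, Delhi–Tokyo 18, Lagos–Tokyo 20] → take Riga–Tokyo (2); add Riga.
Step 2: frontier [Riga–Seoul 3, Lagos–Riga 4, Oslo–Riga 16, Delhi–Riga 19, Seoul–Tokyo 3, Oslo–Tokyo 9, Delhi–Tokyo 18, Lagos–Tokyo 20] → take Riga–Seoul (3); add Seoul.
Step 3: frontier [Lagos–Riga 4, Oslo–Riga 16, Delhi–Riga 19, Lagos–Seoul 17, Oslo–Tokyo 9, Delhi–Tokyo 18, Lagos–Tokyo 20] → take Lagos–Riga (4); add Lagos.
Step 4: frontier [Lagos–Oslo 22, Oslo–Riga 16, Delhi–Riga 19, Oslo–Tokyo 9, Delhi–Tokyo 18] → take Oslo–Tokyo (9); add Oslo.
Step 5: frontier [Delhi–Oslo 21, Delhi–Riga 19, Delhi–Tokyo 18] → take Delhi–Tokyo (18); add Delhi.
MST edges: Riga–Tokyo, Riga–Seoul, Lagos–Riga, Oslo–Tokyo, Delhi–Tokyo; total weight 2+3+4+9+18 = 36.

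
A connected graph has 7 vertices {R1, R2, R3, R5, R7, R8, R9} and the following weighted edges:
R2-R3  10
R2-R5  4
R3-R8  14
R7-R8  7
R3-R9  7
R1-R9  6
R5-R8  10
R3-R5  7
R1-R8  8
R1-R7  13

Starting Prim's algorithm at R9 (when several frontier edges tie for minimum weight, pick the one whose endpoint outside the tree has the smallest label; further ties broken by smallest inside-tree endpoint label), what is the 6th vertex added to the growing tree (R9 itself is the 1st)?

R8

Prim, starting at R9.
Step 1: cheapest edge leaving the tree is R1-R9 (6); add R1.
Step 2: cheapest edge leaving the tree is R3-R9 (7); add R3.
Step 3: cheapest edge leaving the tree is R3-R5 (7); add R5.
Step 4: cheapest edge leaving the tree is R2-R5 (4); add R2.
Step 5: cheapest edge leaving the tree is R1-R8 (8); add R8.
Step 6: cheapest edge leaving the tree is R7-R8 (7); add R7.
Vertex order: R9, R1, R3, R5, R2, R8, R7. The 6th vertex is R8.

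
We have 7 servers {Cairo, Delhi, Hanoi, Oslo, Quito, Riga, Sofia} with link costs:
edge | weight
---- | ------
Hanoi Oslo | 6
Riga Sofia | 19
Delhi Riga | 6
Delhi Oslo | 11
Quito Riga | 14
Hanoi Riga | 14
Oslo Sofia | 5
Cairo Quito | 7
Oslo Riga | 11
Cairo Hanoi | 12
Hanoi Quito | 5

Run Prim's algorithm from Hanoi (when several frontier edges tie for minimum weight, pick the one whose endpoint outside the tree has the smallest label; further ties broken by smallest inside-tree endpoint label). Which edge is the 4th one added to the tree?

Cairo-Quito

Prim's algorithm from Hanoi:
Step 1: cheapest edge leaving the tree is Hanoi Quito (5); add Quito.
Step 2: cheapest edge leaving the tree is Hanoi Oslo (6); add Oslo.
Step 3: cheapest edge leaving the tree is Oslo Sofia (5); add Sofia.
Step 4: cheapest edge leaving the tree is Cairo Quito (7); add Cairo.
Step 5: cheapest edge leaving the tree is Delhi Oslo (11); add Delhi.
Step 6: cheapest edge leaving the tree is Delhi Riga (6); add Riga.
The 4th edge added is Cairo Quito.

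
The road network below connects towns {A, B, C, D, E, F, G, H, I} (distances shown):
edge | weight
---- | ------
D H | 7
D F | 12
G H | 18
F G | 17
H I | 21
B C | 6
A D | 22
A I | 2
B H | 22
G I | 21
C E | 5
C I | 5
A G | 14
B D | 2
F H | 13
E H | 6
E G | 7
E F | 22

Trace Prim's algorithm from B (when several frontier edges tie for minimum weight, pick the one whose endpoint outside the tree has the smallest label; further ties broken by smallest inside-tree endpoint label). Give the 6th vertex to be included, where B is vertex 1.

A

Grow the tree from B using Prim:
Step 1: cheapest edge leaving the tree is B D (2); add D.
Step 2: cheapest edge leaving the tree is B C (6); add C.
Step 3: cheapest edge leaving the tree is C E (5); add E.
Step 4: cheapest edge leaving the tree is C I (5); add I.
Step 5: cheapest edge leaving the tree is A I (2); add A.
Step 6: cheapest edge leaving the tree is E H (6); add H.
Step 7: cheapest edge leaving the tree is E G (7); add G.
Step 8: cheapest edge leaving the tree is D F (12); add F.
Vertex order: B, D, C, E, I, A, H, G, F. The 6th vertex is A.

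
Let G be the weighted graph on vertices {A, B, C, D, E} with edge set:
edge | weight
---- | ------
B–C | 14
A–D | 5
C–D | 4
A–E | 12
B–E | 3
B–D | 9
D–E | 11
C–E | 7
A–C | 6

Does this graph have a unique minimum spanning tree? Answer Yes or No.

Kruskal: consider edges lightest-first.
B–E (3): add — endpoints in different components.
C–D (4): add — endpoints in different components.
A–D (5): add — endpoints in different components.
A–C (6): skip — A and C already connected.
C–E (7): add — endpoints in different components.
Every non-tree edge has weight strictly greater than the heaviest edge on the tree path between its endpoints, so the MST is unique.

Yes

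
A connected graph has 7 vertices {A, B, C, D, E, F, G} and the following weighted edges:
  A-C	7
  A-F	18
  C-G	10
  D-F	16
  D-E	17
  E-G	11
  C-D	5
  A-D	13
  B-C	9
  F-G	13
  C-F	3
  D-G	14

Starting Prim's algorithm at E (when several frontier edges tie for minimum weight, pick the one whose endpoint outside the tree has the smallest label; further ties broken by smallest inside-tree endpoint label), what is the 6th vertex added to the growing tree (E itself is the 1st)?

Prim, starting at E.
Step 1: frontier [E-G 11, D-E 17] → take E-G (11); add G.
Step 2: frontier [D-E 17, C-G 10, F-G 13, D-G 14] → take C-G (10); add C.
Step 3: frontier [C-F 3, C-D 5, A-C 7, B-C 9, D-E 17, F-G 13, D-G 14] → take C-F (3); add F.
Step 4: frontier [C-D 5, A-C 7, B-C 9, D-E 17, D-F 16, A-F 18, D-G 14] → take C-D (5); add D.
Step 5: frontier [A-C 7, B-C 9, A-D 13, A-F 18] → take A-C (7); add A.
Step 6: frontier [B-C 9] → take B-C (9); add B.
Vertex order: E, G, C, F, D, A, B. The 6th vertex is A.

A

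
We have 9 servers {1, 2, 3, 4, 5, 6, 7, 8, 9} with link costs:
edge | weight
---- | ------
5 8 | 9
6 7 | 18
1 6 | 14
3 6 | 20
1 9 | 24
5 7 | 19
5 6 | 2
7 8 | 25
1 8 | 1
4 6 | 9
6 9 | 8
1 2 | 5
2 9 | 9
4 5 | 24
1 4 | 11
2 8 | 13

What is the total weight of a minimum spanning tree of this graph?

Kruskal: consider edges lightest-first.
1 8 (1): add — endpoints in different components.
5 6 (2): add — endpoints in different components.
1 2 (5): add — endpoints in different components.
6 9 (8): add — endpoints in different components.
2 9 (9): add — endpoints in different components.
4 6 (9): add — endpoints in different components.
5 8 (9): skip — 5 and 8 already connected.
1 4 (11): skip — 1 and 4 already connected.
2 8 (13): skip — 2 and 8 already connected.
1 6 (14): skip — 1 and 6 already connected.
6 7 (18): add — endpoints in different components.
5 7 (19): skip — 5 and 7 already connected.
3 6 (20): add — endpoints in different components.
MST edges: 1 8, 5 6, 1 2, 6 9, 2 9, 4 6, 6 7, 3 6; total weight 1+2+5+8+9+9+18+20 = 72.

72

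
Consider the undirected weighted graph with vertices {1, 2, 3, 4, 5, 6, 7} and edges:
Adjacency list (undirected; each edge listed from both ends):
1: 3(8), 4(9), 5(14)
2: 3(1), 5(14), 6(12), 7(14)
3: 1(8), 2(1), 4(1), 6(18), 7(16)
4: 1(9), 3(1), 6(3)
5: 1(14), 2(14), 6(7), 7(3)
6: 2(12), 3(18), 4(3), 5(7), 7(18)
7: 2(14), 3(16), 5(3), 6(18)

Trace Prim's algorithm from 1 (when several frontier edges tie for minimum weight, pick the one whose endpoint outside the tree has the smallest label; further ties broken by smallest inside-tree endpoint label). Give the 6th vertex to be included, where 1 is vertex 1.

Prim, starting at 1.
Step 1: frontier [1 3 8, 1 4 9, 1 5 14] → take 1 3 (8); add 3.
Step 2: frontier [1 4 9, 1 5 14, 2 3 1, 3 4 1, 3 7 16, 3 6 18] → take 2 3 (1); add 2.
Step 3: frontier [1 4 9, 1 5 14, 2 6 12, 2 5 14, 2 7 14, 3 4 1, 3 7 16, 3 6 18] → take 3 4 (1); add 4.
Step 4: frontier [1 5 14, 2 6 12, 2 5 14, 2 7 14, 3 7 16, 3 6 18, 4 6 3] → take 4 6 (3); add 6.
Step 5: frontier [1 5 14, 2 5 14, 2 7 14, 3 7 16, 5 6 7, 6 7 18] → take 5 6 (7); add 5.
Step 6: frontier [2 7 14, 3 7 16, 5 7 3, 6 7 18] → take 5 7 (3); add 7.
Vertex order: 1, 3, 2, 4, 6, 5, 7. The 6th vertex is 5.

5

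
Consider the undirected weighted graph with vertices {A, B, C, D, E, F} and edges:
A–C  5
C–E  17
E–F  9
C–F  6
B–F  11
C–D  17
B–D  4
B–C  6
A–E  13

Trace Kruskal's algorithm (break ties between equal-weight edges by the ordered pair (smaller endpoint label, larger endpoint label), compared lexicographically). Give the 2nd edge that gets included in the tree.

Sort edges by weight, then run Kruskal:
B–D (4): add — endpoints in different components.
A–C (5): add — endpoints in different components.
B–C (6): add — endpoints in different components.
C–F (6): add — endpoints in different components.
E–F (9): add — endpoints in different components.
The 2nd edge added is A–C.

A-C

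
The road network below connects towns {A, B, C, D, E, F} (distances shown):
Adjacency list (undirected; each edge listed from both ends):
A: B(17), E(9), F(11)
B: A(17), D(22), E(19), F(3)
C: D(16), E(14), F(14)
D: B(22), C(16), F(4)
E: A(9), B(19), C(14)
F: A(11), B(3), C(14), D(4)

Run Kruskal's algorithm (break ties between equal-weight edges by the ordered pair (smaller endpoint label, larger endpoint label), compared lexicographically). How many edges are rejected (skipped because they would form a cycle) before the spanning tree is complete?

Kruskal: consider edges lightest-first.
B F (3): add. Components now {A} {B,F} {C} {D} {E}
D F (4): add. Components now {A} {B,D,F} {C} {E}
A E (9): add. Components now {A,E} {B,D,F} {C}
A F (11): add. Components now {A,B,D,E,F} {C}
C E (14): add. Components now {A,B,C,D,E,F}
Edges rejected before the tree was complete: 0.

0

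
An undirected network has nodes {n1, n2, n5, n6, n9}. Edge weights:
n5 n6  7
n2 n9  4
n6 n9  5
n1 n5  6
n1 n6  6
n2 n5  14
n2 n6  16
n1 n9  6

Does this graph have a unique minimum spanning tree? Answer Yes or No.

Kruskal's algorithm — process edges by increasing weight (ties by edge label):
n2 n9 (4): add — endpoints in different components.
n6 n9 (5): add — endpoints in different components.
n1 n5 (6): add — endpoints in different components.
n1 n6 (6): add — endpoints in different components.
Non-tree edge n1 n9 has weight 6, equal to the heaviest edge on its tree cycle — swapping gives another MST of the same weight. Not unique.

No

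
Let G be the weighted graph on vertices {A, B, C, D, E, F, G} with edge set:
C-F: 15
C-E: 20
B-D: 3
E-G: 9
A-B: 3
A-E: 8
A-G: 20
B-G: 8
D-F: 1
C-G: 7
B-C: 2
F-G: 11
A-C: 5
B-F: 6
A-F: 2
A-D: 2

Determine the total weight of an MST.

23

Kruskal: consider edges lightest-first.
D-F (1): add. Components now {A} {B} {C} {D,F} {E} {G}
A-D (2): add. Components now {A,D,F} {B} {C} {E} {G}
A-F (2): skip — A and F already connected.
B-C (2): add. Components now {A,D,F} {B,C} {E} {G}
A-B (3): add. Components now {A,B,C,D,F} {E} {G}
B-D (3): skip — B and D already connected.
A-C (5): skip — A and C already connected.
B-F (6): skip — B and F already connected.
C-G (7): add. Components now {A,B,C,D,F,G} {E}
A-E (8): add. Components now {A,B,C,D,E,F,G}
MST edges: D-F, A-D, B-C, A-B, C-G, A-E; total weight 1+2+2+3+7+8 = 23.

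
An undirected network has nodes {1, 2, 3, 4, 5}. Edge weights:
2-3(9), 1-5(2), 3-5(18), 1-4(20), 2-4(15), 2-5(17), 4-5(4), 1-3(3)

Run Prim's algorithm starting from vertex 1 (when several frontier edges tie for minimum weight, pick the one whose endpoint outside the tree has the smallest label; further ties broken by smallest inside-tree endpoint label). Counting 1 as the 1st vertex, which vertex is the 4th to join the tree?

Prim, starting at 1.
Step 1: cheapest edge leaving the tree is 1-5 (2); add 5.
Step 2: cheapest edge leaving the tree is 1-3 (3); add 3.
Step 3: cheapest edge leaving the tree is 4-5 (4); add 4.
Step 4: cheapest edge leaving the tree is 2-3 (9); add 2.
Vertex order: 1, 5, 3, 4, 2. The 4th vertex is 4.

4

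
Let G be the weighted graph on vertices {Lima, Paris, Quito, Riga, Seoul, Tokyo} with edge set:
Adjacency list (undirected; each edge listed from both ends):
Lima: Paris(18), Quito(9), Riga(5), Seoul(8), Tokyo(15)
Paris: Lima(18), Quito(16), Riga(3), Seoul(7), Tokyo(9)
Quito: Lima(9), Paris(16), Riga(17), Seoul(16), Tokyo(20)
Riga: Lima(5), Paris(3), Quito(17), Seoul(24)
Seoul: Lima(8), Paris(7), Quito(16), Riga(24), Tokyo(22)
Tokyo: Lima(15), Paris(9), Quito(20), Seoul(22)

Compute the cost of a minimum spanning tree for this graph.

Prim's algorithm from Riga:
Step 1: frontier [Paris—Riga 3, Lima—Riga 5, Quito—Riga 17, Riga—Seoul 24] → take Paris—Riga (3); add Paris.
Step 2: frontier [Paris—Seoul 7, Paris—Tokyo 9, Paris—Quito 16, Lima—Paris 18, Lima—Riga 5, Quito—Riga 17, Riga—Seoul 24] → take Lima—Riga (5); add Lima.
Step 3: frontier [Lima—Seoul 8, Lima—Quito 9, Lima—Tokyo 15, Paris—Seoul 7, Paris—Tokyo 9, Paris—Quito 16, Quito—Riga 17, Riga—Seoul 24] → take Paris—Seoul (7); add Seoul.
Step 4: frontier [Lima—Quito 9, Lima—Tokyo 15, Paris—Tokyo 9, Paris—Quito 16, Quito—Riga 17, Quito—Seoul 16, Seoul—Tokyo 22] → take Lima—Quito (9); add Quito.
Step 5: frontier [Lima—Tokyo 15, Paris—Tokyo 9, Quito—Tokyo 20, Seoul—Tokyo 22] → take Paris—Tokyo (9); add Tokyo.
MST edges: Paris—Riga, Lima—Riga, Paris—Seoul, Lima—Quito, Paris—Tokyo; total weight 3+5+7+9+9 = 33.

33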